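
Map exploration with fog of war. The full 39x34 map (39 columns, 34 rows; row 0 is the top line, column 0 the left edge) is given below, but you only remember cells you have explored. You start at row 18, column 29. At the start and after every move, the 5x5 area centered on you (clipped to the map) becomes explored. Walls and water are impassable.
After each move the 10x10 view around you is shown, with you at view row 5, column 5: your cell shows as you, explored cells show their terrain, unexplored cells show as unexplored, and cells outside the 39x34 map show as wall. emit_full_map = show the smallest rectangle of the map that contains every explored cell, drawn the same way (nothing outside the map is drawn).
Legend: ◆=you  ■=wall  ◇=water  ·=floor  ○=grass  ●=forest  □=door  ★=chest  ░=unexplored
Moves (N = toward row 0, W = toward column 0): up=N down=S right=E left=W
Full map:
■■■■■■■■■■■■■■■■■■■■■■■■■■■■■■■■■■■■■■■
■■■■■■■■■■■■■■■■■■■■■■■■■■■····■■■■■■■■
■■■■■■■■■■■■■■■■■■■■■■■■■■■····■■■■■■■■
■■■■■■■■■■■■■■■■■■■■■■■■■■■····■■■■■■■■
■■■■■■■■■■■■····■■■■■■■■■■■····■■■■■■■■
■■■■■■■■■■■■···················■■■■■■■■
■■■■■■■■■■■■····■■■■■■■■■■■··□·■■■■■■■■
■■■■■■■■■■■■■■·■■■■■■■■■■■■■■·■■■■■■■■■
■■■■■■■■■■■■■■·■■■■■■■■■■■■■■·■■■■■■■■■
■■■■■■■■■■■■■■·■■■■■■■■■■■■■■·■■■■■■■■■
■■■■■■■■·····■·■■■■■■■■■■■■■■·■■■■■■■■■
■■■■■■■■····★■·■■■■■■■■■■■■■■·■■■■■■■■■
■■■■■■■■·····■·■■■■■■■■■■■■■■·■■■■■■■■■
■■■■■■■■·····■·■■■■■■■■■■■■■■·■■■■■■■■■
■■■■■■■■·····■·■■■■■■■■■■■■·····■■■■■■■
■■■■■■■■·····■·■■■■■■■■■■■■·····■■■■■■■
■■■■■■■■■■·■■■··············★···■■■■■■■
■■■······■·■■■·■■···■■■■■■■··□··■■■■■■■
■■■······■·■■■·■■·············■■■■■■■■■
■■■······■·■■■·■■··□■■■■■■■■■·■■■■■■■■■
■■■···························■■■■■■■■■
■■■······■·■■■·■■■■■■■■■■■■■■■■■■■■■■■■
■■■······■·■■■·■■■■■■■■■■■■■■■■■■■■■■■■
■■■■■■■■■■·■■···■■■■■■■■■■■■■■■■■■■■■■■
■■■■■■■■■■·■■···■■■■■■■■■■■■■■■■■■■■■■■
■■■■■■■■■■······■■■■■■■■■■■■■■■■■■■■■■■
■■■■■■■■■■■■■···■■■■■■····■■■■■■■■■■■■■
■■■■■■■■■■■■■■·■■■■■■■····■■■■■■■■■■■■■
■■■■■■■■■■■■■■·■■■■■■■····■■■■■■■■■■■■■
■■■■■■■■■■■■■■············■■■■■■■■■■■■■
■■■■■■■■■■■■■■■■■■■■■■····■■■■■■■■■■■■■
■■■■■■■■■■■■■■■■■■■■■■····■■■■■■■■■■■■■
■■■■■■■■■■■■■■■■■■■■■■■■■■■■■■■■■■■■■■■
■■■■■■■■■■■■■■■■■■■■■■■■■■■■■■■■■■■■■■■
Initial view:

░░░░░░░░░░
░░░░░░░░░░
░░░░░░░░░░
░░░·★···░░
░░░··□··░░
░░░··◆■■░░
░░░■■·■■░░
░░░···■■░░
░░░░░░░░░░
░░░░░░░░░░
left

░░░░░░░░░░
░░░░░░░░░░
░░░░░░░░░░
░░░··★···░
░░░■··□··░
░░░··◆·■■░
░░░■■■·■■░
░░░····■■░
░░░░░░░░░░
░░░░░░░░░░

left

░░░░░░░░░░
░░░░░░░░░░
░░░░░░░░░░
░░░···★···
░░░■■··□··
░░░··◆··■■
░░░■■■■·■■
░░░·····■■
░░░░░░░░░░
░░░░░░░░░░

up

░░░░░░░░░░
░░░░░░░░░░
░░░░░░░░░░
░░░■■···░░
░░░···★···
░░░■■◆·□··
░░░·····■■
░░░■■■■·■■
░░░·····■■
░░░░░░░░░░

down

░░░░░░░░░░
░░░░░░░░░░
░░░■■···░░
░░░···★···
░░░■■··□··
░░░··◆··■■
░░░■■■■·■■
░░░·····■■
░░░░░░░░░░
░░░░░░░░░░

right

░░░░░░░░░░
░░░░░░░░░░
░░■■···░░░
░░···★···░
░░■■··□··░
░░···◆·■■░
░░■■■■·■■░
░░·····■■░
░░░░░░░░░░
░░░░░░░░░░

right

░░░░░░░░░░
░░░░░░░░░░
░■■···░░░░
░···★···░░
░■■··□··░░
░····◆■■░░
░■■■■·■■░░
░·····■■░░
░░░░░░░░░░
░░░░░░░░░░

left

░░░░░░░░░░
░░░░░░░░░░
░░■■···░░░
░░···★···░
░░■■··□··░
░░···◆·■■░
░░■■■■·■■░
░░·····■■░
░░░░░░░░░░
░░░░░░░░░░

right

░░░░░░░░░░
░░░░░░░░░░
░■■···░░░░
░···★···░░
░■■··□··░░
░····◆■■░░
░■■■■·■■░░
░·····■■░░
░░░░░░░░░░
░░░░░░░░░░


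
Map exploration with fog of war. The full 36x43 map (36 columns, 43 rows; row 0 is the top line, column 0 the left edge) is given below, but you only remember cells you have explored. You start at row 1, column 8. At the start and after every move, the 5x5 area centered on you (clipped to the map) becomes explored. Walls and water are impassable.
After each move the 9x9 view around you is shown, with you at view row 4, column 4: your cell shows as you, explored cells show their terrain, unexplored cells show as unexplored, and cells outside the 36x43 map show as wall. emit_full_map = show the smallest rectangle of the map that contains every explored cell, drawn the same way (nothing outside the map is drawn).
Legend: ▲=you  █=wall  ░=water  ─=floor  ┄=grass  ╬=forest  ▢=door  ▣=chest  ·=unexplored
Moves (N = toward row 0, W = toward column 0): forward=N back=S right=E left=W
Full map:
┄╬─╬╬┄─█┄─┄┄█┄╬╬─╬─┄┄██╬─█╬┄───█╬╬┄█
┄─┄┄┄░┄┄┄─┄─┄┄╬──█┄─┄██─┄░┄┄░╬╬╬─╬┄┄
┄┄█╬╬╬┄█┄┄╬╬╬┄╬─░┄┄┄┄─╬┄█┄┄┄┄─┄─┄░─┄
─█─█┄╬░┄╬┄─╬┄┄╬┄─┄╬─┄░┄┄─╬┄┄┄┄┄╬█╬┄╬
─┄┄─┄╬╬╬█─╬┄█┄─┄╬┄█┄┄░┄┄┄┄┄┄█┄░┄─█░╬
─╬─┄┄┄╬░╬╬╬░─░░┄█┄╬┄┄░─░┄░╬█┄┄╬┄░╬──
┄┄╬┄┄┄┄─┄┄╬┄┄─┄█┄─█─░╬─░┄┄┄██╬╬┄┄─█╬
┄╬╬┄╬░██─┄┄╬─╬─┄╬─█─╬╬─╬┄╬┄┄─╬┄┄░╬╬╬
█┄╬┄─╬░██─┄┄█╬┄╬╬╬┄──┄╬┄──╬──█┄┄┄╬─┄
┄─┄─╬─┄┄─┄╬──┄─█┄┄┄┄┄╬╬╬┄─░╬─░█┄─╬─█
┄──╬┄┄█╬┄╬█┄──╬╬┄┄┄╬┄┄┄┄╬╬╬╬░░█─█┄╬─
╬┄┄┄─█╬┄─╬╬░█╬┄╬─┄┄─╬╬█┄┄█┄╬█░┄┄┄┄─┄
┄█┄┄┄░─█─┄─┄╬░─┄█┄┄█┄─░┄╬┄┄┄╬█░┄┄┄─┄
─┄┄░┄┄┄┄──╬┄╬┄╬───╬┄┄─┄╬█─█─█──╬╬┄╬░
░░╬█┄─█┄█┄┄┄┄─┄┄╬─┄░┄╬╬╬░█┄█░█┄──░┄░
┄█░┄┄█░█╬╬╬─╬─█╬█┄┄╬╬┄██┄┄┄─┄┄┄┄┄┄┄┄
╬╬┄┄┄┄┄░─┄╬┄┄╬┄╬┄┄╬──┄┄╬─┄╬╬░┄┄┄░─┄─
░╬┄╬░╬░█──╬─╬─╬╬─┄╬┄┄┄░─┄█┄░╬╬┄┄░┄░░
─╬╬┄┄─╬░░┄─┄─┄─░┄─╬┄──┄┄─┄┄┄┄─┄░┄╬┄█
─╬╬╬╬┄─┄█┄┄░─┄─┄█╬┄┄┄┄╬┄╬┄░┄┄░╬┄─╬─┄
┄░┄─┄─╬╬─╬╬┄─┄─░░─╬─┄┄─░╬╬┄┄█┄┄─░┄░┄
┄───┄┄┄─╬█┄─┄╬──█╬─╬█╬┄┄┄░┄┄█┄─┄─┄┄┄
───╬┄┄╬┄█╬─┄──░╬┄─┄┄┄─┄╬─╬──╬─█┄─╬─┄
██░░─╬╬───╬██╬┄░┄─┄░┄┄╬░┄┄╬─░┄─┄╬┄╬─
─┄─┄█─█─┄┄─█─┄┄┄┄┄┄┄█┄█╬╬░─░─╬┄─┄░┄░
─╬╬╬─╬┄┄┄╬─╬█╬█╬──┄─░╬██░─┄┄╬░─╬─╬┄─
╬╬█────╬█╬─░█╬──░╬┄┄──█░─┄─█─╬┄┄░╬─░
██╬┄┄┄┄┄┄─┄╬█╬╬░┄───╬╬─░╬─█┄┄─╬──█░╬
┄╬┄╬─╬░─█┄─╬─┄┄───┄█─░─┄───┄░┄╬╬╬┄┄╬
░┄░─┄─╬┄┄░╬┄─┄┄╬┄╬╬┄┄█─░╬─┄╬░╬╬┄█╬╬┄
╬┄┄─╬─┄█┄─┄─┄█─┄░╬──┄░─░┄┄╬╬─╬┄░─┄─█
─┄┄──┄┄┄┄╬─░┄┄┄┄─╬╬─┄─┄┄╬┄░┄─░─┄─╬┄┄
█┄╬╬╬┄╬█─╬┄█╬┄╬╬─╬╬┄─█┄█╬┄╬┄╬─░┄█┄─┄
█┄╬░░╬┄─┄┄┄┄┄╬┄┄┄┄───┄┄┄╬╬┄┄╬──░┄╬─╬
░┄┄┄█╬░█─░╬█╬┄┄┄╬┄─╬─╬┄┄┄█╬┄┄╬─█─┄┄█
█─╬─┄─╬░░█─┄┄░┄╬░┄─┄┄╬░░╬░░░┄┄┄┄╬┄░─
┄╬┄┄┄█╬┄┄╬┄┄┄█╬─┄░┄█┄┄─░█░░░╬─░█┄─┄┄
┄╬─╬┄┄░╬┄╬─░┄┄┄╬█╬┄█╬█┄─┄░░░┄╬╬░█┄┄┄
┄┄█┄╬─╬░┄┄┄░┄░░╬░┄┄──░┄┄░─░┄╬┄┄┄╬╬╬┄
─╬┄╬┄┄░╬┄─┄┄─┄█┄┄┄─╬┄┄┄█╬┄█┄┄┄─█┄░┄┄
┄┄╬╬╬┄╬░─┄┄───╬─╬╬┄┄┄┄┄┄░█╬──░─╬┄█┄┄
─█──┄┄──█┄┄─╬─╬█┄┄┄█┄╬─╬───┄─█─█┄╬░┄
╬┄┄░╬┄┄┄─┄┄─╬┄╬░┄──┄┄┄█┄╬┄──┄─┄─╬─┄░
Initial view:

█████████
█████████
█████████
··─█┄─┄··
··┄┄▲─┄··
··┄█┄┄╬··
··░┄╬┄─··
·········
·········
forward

█████████
█████████
█████████
█████████
··─█▲─┄··
··┄┄┄─┄··
··┄█┄┄╬··
··░┄╬┄─··
·········

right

█████████
█████████
█████████
█████████
·─█┄▲┄┄··
·┄┄┄─┄─··
·┄█┄┄╬╬··
·░┄╬┄─···
·········

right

█████████
█████████
█████████
█████████
─█┄─▲┄█··
┄┄┄─┄─┄··
┄█┄┄╬╬╬··
░┄╬┄─····
·········

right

█████████
█████████
█████████
█████████
█┄─┄▲█┄··
┄┄─┄─┄┄··
█┄┄╬╬╬┄··
┄╬┄─·····
·········

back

█████████
█████████
█████████
█┄─┄┄█┄··
┄┄─┄▲┄┄··
█┄┄╬╬╬┄··
┄╬┄─╬┄┄··
·········
·········

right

█████████
█████████
█████████
┄─┄┄█┄╬··
┄─┄─▲┄╬··
┄┄╬╬╬┄╬··
╬┄─╬┄┄╬··
·········
·········

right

█████████
█████████
█████████
─┄┄█┄╬╬··
─┄─┄▲╬─··
┄╬╬╬┄╬─··
┄─╬┄┄╬┄··
·········
·········

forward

█████████
█████████
█████████
█████████
─┄┄█▲╬╬··
─┄─┄┄╬─··
┄╬╬╬┄╬─··
┄─╬┄┄╬┄··
·········

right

█████████
█████████
█████████
█████████
┄┄█┄▲╬─··
┄─┄┄╬──··
╬╬╬┄╬─░··
─╬┄┄╬┄···
·········

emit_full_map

─█┄─┄┄█┄▲╬─
┄┄┄─┄─┄┄╬──
┄█┄┄╬╬╬┄╬─░
░┄╬┄─╬┄┄╬┄·

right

█████████
█████████
█████████
█████████
┄█┄╬▲─╬··
─┄┄╬──█··
╬╬┄╬─░┄··
╬┄┄╬┄····
·········

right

█████████
█████████
█████████
█████████
█┄╬╬▲╬─··
┄┄╬──█┄··
╬┄╬─░┄┄··
┄┄╬┄·····
·········

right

█████████
█████████
█████████
█████████
┄╬╬─▲─┄··
┄╬──█┄─··
┄╬─░┄┄┄··
┄╬┄······
·········

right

█████████
█████████
█████████
█████████
╬╬─╬▲┄┄··
╬──█┄─┄··
╬─░┄┄┄┄··
╬┄·······
·········

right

█████████
█████████
█████████
█████████
╬─╬─▲┄█··
──█┄─┄█··
─░┄┄┄┄─··
┄········
·········

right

█████████
█████████
█████████
█████████
─╬─┄▲██··
─█┄─┄██··
░┄┄┄┄─╬··
·········
·········

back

█████████
█████████
█████████
─╬─┄┄██··
─█┄─▲██··
░┄┄┄┄─╬··
··╬─┄░┄··
·········
·········

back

█████████
█████████
─╬─┄┄██··
─█┄─┄██··
░┄┄┄▲─╬··
··╬─┄░┄··
··█┄┄░┄··
·········
·········

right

█████████
█████████
╬─┄┄██╬··
█┄─┄██─··
┄┄┄┄▲╬┄··
·╬─┄░┄┄··
·█┄┄░┄┄··
·········
·········

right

█████████
█████████
─┄┄██╬─··
┄─┄██─┄··
┄┄┄─▲┄█··
╬─┄░┄┄─··
█┄┄░┄┄┄··
·········
·········

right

█████████
█████████
┄┄██╬─█··
─┄██─┄░··
┄┄─╬▲█┄··
─┄░┄┄─╬··
┄┄░┄┄┄┄··
·········
·········

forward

█████████
█████████
█████████
┄┄██╬─█··
─┄██▲┄░··
┄┄─╬┄█┄··
─┄░┄┄─╬··
┄┄░┄┄┄┄··
·········

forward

█████████
█████████
█████████
█████████
┄┄██▲─█··
─┄██─┄░··
┄┄─╬┄█┄··
─┄░┄┄─╬··
┄┄░┄┄┄┄··

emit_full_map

─█┄─┄┄█┄╬╬─╬─┄┄██▲─█
┄┄┄─┄─┄┄╬──█┄─┄██─┄░
┄█┄┄╬╬╬┄╬─░┄┄┄┄─╬┄█┄
░┄╬┄─╬┄┄╬┄··╬─┄░┄┄─╬
············█┄┄░┄┄┄┄

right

█████████
█████████
█████████
█████████
┄██╬▲█╬··
┄██─┄░┄··
┄─╬┄█┄┄··
┄░┄┄─╬···
┄░┄┄┄┄···

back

█████████
█████████
█████████
┄██╬─█╬··
┄██─▲░┄··
┄─╬┄█┄┄··
┄░┄┄─╬┄··
┄░┄┄┄┄···
·········

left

█████████
█████████
█████████
┄┄██╬─█╬·
─┄██▲┄░┄·
┄┄─╬┄█┄┄·
─┄░┄┄─╬┄·
┄┄░┄┄┄┄··
·········

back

█████████
█████████
┄┄██╬─█╬·
─┄██─┄░┄·
┄┄─╬▲█┄┄·
─┄░┄┄─╬┄·
┄┄░┄┄┄┄··
·········
·········

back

█████████
┄┄██╬─█╬·
─┄██─┄░┄·
┄┄─╬┄█┄┄·
─┄░┄▲─╬┄·
┄┄░┄┄┄┄··
··░─░┄░··
·········
·········

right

█████████
┄██╬─█╬··
┄██─┄░┄··
┄─╬┄█┄┄··
┄░┄┄▲╬┄··
┄░┄┄┄┄┄··
·░─░┄░╬··
·········
·········

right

█████████
██╬─█╬···
██─┄░┄┄··
─╬┄█┄┄┄··
░┄┄─▲┄┄··
░┄┄┄┄┄┄··
░─░┄░╬█··
·········
·········

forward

█████████
█████████
██╬─█╬┄··
██─┄░┄┄··
─╬┄█▲┄┄··
░┄┄─╬┄┄··
░┄┄┄┄┄┄··
░─░┄░╬█··
·········

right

█████████
█████████
█╬─█╬┄─··
█─┄░┄┄░··
╬┄█┄▲┄┄··
┄┄─╬┄┄┄··
┄┄┄┄┄┄█··
─░┄░╬█···
·········

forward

█████████
█████████
█████████
█╬─█╬┄─··
█─┄░▲┄░··
╬┄█┄┄┄┄··
┄┄─╬┄┄┄··
┄┄┄┄┄┄█··
─░┄░╬█···

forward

█████████
█████████
█████████
█████████
█╬─█▲┄─··
█─┄░┄┄░··
╬┄█┄┄┄┄··
┄┄─╬┄┄┄··
┄┄┄┄┄┄█··

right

█████████
█████████
█████████
█████████
╬─█╬▲──··
─┄░┄┄░╬··
┄█┄┄┄┄─··
┄─╬┄┄┄···
┄┄┄┄┄█···

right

█████████
█████████
█████████
█████████
─█╬┄▲──··
┄░┄┄░╬╬··
█┄┄┄┄─┄··
─╬┄┄┄····
┄┄┄┄█····

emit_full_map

─█┄─┄┄█┄╬╬─╬─┄┄██╬─█╬┄▲──
┄┄┄─┄─┄┄╬──█┄─┄██─┄░┄┄░╬╬
┄█┄┄╬╬╬┄╬─░┄┄┄┄─╬┄█┄┄┄┄─┄
░┄╬┄─╬┄┄╬┄··╬─┄░┄┄─╬┄┄┄··
············█┄┄░┄┄┄┄┄┄█··
···············░─░┄░╬█···


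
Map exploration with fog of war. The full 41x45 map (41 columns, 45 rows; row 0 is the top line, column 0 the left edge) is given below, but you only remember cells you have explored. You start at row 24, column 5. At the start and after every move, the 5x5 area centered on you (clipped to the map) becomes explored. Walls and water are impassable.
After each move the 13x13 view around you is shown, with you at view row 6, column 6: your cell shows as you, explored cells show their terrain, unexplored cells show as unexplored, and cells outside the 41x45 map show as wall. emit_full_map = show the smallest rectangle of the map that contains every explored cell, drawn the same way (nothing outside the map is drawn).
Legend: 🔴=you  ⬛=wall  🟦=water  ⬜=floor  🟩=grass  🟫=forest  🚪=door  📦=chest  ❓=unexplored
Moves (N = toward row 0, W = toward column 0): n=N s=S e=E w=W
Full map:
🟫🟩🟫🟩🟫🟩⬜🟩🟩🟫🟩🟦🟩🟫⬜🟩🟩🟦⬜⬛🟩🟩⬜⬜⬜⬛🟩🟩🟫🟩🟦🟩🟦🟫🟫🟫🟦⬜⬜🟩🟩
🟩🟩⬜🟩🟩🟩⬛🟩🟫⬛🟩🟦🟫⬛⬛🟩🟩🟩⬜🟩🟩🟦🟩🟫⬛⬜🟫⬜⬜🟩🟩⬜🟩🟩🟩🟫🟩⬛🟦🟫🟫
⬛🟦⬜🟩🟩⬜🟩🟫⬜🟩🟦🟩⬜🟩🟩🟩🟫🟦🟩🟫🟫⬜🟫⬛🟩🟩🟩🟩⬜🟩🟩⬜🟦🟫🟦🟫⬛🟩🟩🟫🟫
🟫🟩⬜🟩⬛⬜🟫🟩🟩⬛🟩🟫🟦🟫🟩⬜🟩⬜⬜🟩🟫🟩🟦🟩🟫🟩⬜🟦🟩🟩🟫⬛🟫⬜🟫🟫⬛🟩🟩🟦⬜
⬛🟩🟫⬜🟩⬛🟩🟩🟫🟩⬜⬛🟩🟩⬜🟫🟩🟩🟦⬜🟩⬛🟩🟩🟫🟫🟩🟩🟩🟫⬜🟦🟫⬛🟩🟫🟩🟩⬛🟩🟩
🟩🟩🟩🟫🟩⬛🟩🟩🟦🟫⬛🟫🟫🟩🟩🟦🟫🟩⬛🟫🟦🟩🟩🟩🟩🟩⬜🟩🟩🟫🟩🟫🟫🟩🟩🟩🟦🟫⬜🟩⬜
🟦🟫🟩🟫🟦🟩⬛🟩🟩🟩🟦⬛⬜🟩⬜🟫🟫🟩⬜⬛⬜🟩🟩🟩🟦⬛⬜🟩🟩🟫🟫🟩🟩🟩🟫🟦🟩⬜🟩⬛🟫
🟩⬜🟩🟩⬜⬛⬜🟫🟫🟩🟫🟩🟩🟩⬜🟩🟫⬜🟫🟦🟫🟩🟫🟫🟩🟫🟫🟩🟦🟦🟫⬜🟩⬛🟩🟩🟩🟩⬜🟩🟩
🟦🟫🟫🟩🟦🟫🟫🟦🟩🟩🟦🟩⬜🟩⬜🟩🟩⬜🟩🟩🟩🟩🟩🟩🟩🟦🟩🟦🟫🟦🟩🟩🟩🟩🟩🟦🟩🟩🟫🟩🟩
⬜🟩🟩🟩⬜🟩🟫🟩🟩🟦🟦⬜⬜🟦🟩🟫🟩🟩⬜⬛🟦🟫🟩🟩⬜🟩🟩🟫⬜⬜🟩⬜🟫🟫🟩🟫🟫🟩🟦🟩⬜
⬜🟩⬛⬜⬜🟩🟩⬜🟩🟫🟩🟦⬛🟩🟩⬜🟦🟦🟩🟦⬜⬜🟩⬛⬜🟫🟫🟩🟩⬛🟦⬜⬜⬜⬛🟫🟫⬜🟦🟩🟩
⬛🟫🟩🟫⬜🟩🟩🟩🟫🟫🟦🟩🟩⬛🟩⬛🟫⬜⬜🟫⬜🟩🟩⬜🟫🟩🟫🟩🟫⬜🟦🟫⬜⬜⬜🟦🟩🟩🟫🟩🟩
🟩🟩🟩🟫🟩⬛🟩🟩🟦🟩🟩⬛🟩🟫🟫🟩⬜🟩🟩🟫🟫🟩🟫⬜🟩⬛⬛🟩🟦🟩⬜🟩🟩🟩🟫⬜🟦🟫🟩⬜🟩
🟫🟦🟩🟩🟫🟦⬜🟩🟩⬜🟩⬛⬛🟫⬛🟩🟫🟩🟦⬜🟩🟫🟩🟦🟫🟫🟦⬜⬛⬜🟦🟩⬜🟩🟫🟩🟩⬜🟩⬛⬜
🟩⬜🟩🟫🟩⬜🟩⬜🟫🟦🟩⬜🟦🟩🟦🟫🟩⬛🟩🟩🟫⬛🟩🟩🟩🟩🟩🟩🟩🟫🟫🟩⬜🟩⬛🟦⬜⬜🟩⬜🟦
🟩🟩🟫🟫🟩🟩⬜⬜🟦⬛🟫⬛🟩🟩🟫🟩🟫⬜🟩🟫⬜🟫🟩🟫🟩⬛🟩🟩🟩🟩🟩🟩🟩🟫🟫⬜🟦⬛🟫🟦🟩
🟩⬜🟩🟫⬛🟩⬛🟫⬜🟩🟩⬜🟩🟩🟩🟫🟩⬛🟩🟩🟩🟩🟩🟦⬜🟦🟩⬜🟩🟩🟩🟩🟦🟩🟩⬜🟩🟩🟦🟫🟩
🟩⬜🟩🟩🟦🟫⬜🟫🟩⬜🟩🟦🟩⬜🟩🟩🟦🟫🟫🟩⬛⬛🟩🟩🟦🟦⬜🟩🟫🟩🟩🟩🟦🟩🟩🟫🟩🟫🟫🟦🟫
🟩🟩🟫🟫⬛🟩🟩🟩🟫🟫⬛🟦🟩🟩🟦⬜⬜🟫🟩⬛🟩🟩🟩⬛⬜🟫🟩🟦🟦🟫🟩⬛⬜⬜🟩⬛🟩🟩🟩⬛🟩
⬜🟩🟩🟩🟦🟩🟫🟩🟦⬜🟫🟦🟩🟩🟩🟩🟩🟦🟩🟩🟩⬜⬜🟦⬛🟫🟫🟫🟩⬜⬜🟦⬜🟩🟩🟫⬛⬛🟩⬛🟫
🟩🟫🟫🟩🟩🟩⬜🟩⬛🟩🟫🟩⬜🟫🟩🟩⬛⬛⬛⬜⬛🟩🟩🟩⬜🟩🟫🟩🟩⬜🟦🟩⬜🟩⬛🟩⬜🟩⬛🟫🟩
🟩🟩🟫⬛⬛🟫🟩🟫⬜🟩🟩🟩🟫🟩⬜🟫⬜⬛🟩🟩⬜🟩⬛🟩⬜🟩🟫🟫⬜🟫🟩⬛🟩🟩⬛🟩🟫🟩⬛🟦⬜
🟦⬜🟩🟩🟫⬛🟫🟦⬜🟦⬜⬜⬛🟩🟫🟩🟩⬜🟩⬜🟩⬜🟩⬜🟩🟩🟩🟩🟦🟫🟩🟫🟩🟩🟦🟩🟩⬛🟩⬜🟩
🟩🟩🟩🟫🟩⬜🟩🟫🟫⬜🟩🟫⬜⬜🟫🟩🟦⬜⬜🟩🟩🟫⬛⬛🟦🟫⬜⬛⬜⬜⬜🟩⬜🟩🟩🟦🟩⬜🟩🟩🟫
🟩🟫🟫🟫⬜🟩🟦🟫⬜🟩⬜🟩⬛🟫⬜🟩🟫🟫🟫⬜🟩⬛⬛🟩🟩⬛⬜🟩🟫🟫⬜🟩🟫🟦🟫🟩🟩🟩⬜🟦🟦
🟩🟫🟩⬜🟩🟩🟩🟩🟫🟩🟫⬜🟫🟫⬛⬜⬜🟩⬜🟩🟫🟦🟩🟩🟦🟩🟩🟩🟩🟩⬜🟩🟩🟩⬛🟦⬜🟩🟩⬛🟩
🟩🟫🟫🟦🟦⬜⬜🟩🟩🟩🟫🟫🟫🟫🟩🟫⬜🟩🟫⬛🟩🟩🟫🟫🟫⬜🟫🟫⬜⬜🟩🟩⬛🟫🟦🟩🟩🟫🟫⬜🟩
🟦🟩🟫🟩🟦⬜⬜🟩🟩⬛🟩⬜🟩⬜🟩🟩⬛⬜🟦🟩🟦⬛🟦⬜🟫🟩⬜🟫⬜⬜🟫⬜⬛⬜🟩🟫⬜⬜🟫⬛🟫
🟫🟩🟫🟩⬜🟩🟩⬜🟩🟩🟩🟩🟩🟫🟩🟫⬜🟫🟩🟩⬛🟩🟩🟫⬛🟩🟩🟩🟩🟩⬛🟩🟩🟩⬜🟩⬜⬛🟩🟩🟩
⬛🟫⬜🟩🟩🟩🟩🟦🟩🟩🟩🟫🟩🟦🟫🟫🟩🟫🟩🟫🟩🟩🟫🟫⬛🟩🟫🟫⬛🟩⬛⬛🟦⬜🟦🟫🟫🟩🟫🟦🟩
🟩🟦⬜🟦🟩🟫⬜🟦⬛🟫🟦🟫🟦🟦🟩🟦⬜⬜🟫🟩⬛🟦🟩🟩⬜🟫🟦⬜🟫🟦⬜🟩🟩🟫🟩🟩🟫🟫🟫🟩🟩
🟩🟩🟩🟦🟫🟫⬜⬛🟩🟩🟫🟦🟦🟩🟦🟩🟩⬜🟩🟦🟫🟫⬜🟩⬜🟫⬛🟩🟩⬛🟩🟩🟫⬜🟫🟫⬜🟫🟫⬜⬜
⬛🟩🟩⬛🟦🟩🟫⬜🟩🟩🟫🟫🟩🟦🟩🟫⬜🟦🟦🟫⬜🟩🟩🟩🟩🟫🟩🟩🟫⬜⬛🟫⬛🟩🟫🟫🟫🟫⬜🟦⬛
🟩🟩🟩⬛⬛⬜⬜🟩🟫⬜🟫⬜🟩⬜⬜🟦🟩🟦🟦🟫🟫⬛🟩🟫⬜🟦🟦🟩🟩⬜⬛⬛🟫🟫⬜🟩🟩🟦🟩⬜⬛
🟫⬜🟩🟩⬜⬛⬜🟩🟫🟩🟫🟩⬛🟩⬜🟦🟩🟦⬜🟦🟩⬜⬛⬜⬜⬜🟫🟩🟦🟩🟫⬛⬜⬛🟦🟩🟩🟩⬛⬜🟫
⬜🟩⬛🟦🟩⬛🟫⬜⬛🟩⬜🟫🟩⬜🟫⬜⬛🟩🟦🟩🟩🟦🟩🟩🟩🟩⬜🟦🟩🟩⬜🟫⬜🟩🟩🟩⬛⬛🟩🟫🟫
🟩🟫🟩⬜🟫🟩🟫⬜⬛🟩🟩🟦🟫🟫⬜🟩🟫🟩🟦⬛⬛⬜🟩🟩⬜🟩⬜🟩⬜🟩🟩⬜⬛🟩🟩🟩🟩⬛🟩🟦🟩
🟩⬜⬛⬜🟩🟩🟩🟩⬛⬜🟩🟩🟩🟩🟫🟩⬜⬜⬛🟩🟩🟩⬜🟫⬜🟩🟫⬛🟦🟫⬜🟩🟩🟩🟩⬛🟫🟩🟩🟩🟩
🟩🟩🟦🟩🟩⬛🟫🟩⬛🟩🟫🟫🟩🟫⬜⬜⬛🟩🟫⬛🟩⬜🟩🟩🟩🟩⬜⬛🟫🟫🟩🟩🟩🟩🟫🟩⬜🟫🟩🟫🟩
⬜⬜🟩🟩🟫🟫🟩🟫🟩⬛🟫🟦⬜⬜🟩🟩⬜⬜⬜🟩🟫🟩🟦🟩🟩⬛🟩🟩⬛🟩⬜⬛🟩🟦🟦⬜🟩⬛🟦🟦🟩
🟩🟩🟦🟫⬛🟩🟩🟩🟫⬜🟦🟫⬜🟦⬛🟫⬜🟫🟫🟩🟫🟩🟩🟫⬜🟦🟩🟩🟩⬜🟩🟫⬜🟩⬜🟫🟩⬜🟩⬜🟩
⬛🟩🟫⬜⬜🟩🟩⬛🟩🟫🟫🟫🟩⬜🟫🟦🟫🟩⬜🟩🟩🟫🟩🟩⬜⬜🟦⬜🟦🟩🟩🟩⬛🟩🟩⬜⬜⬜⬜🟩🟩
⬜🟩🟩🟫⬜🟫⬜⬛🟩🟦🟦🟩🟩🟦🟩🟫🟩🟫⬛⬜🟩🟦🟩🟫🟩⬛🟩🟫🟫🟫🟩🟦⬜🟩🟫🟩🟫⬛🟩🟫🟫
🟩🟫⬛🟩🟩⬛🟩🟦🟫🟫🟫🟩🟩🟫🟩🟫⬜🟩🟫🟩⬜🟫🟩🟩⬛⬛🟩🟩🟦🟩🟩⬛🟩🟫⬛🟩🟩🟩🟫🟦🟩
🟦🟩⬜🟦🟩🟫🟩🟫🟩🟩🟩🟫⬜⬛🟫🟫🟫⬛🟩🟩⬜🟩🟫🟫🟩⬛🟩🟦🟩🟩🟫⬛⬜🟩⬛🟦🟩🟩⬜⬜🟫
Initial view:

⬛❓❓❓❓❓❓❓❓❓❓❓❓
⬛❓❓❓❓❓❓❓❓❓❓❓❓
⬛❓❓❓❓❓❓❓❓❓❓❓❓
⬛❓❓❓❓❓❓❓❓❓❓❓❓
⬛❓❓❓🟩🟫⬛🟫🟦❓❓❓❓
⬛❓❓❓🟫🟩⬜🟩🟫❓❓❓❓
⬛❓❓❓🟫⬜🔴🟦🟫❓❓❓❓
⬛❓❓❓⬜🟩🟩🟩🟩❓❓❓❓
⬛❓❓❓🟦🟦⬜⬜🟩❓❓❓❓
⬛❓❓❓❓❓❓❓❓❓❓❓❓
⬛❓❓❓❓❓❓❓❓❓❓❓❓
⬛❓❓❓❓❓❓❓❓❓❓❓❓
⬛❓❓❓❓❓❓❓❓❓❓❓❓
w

⬛⬛❓❓❓❓❓❓❓❓❓❓❓
⬛⬛❓❓❓❓❓❓❓❓❓❓❓
⬛⬛❓❓❓❓❓❓❓❓❓❓❓
⬛⬛❓❓❓❓❓❓❓❓❓❓❓
⬛⬛❓❓🟩🟩🟫⬛🟫🟦❓❓❓
⬛⬛❓❓🟩🟫🟩⬜🟩🟫❓❓❓
⬛⬛❓❓🟫🟫🔴🟩🟦🟫❓❓❓
⬛⬛❓❓🟩⬜🟩🟩🟩🟩❓❓❓
⬛⬛❓❓🟫🟦🟦⬜⬜🟩❓❓❓
⬛⬛❓❓❓❓❓❓❓❓❓❓❓
⬛⬛❓❓❓❓❓❓❓❓❓❓❓
⬛⬛❓❓❓❓❓❓❓❓❓❓❓
⬛⬛❓❓❓❓❓❓❓❓❓❓❓

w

⬛⬛⬛❓❓❓❓❓❓❓❓❓❓
⬛⬛⬛❓❓❓❓❓❓❓❓❓❓
⬛⬛⬛❓❓❓❓❓❓❓❓❓❓
⬛⬛⬛❓❓❓❓❓❓❓❓❓❓
⬛⬛⬛❓⬜🟩🟩🟫⬛🟫🟦❓❓
⬛⬛⬛❓🟩🟩🟫🟩⬜🟩🟫❓❓
⬛⬛⬛❓🟫🟫🔴⬜🟩🟦🟫❓❓
⬛⬛⬛❓🟫🟩⬜🟩🟩🟩🟩❓❓
⬛⬛⬛❓🟫🟫🟦🟦⬜⬜🟩❓❓
⬛⬛⬛❓❓❓❓❓❓❓❓❓❓
⬛⬛⬛❓❓❓❓❓❓❓❓❓❓
⬛⬛⬛❓❓❓❓❓❓❓❓❓❓
⬛⬛⬛❓❓❓❓❓❓❓❓❓❓

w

⬛⬛⬛⬛❓❓❓❓❓❓❓❓❓
⬛⬛⬛⬛❓❓❓❓❓❓❓❓❓
⬛⬛⬛⬛❓❓❓❓❓❓❓❓❓
⬛⬛⬛⬛❓❓❓❓❓❓❓❓❓
⬛⬛⬛⬛🟦⬜🟩🟩🟫⬛🟫🟦❓
⬛⬛⬛⬛🟩🟩🟩🟫🟩⬜🟩🟫❓
⬛⬛⬛⬛🟩🟫🔴🟫⬜🟩🟦🟫❓
⬛⬛⬛⬛🟩🟫🟩⬜🟩🟩🟩🟩❓
⬛⬛⬛⬛🟩🟫🟫🟦🟦⬜⬜🟩❓
⬛⬛⬛⬛❓❓❓❓❓❓❓❓❓
⬛⬛⬛⬛❓❓❓❓❓❓❓❓❓
⬛⬛⬛⬛❓❓❓❓❓❓❓❓❓
⬛⬛⬛⬛❓❓❓❓❓❓❓❓❓

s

⬛⬛⬛⬛❓❓❓❓❓❓❓❓❓
⬛⬛⬛⬛❓❓❓❓❓❓❓❓❓
⬛⬛⬛⬛❓❓❓❓❓❓❓❓❓
⬛⬛⬛⬛🟦⬜🟩🟩🟫⬛🟫🟦❓
⬛⬛⬛⬛🟩🟩🟩🟫🟩⬜🟩🟫❓
⬛⬛⬛⬛🟩🟫🟫🟫⬜🟩🟦🟫❓
⬛⬛⬛⬛🟩🟫🔴⬜🟩🟩🟩🟩❓
⬛⬛⬛⬛🟩🟫🟫🟦🟦⬜⬜🟩❓
⬛⬛⬛⬛🟦🟩🟫🟩🟦❓❓❓❓
⬛⬛⬛⬛❓❓❓❓❓❓❓❓❓
⬛⬛⬛⬛❓❓❓❓❓❓❓❓❓
⬛⬛⬛⬛❓❓❓❓❓❓❓❓❓
⬛⬛⬛⬛❓❓❓❓❓❓❓❓❓

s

⬛⬛⬛⬛❓❓❓❓❓❓❓❓❓
⬛⬛⬛⬛❓❓❓❓❓❓❓❓❓
⬛⬛⬛⬛🟦⬜🟩🟩🟫⬛🟫🟦❓
⬛⬛⬛⬛🟩🟩🟩🟫🟩⬜🟩🟫❓
⬛⬛⬛⬛🟩🟫🟫🟫⬜🟩🟦🟫❓
⬛⬛⬛⬛🟩🟫🟩⬜🟩🟩🟩🟩❓
⬛⬛⬛⬛🟩🟫🔴🟦🟦⬜⬜🟩❓
⬛⬛⬛⬛🟦🟩🟫🟩🟦❓❓❓❓
⬛⬛⬛⬛🟫🟩🟫🟩⬜❓❓❓❓
⬛⬛⬛⬛❓❓❓❓❓❓❓❓❓
⬛⬛⬛⬛❓❓❓❓❓❓❓❓❓
⬛⬛⬛⬛❓❓❓❓❓❓❓❓❓
⬛⬛⬛⬛❓❓❓❓❓❓❓❓❓

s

⬛⬛⬛⬛❓❓❓❓❓❓❓❓❓
⬛⬛⬛⬛🟦⬜🟩🟩🟫⬛🟫🟦❓
⬛⬛⬛⬛🟩🟩🟩🟫🟩⬜🟩🟫❓
⬛⬛⬛⬛🟩🟫🟫🟫⬜🟩🟦🟫❓
⬛⬛⬛⬛🟩🟫🟩⬜🟩🟩🟩🟩❓
⬛⬛⬛⬛🟩🟫🟫🟦🟦⬜⬜🟩❓
⬛⬛⬛⬛🟦🟩🔴🟩🟦❓❓❓❓
⬛⬛⬛⬛🟫🟩🟫🟩⬜❓❓❓❓
⬛⬛⬛⬛⬛🟫⬜🟩🟩❓❓❓❓
⬛⬛⬛⬛❓❓❓❓❓❓❓❓❓
⬛⬛⬛⬛❓❓❓❓❓❓❓❓❓
⬛⬛⬛⬛❓❓❓❓❓❓❓❓❓
⬛⬛⬛⬛❓❓❓❓❓❓❓❓❓

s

⬛⬛⬛⬛🟦⬜🟩🟩🟫⬛🟫🟦❓
⬛⬛⬛⬛🟩🟩🟩🟫🟩⬜🟩🟫❓
⬛⬛⬛⬛🟩🟫🟫🟫⬜🟩🟦🟫❓
⬛⬛⬛⬛🟩🟫🟩⬜🟩🟩🟩🟩❓
⬛⬛⬛⬛🟩🟫🟫🟦🟦⬜⬜🟩❓
⬛⬛⬛⬛🟦🟩🟫🟩🟦❓❓❓❓
⬛⬛⬛⬛🟫🟩🔴🟩⬜❓❓❓❓
⬛⬛⬛⬛⬛🟫⬜🟩🟩❓❓❓❓
⬛⬛⬛⬛🟩🟦⬜🟦🟩❓❓❓❓
⬛⬛⬛⬛❓❓❓❓❓❓❓❓❓
⬛⬛⬛⬛❓❓❓❓❓❓❓❓❓
⬛⬛⬛⬛❓❓❓❓❓❓❓❓❓
⬛⬛⬛⬛❓❓❓❓❓❓❓❓❓

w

⬛⬛⬛⬛⬛🟦⬜🟩🟩🟫⬛🟫🟦
⬛⬛⬛⬛⬛🟩🟩🟩🟫🟩⬜🟩🟫
⬛⬛⬛⬛⬛🟩🟫🟫🟫⬜🟩🟦🟫
⬛⬛⬛⬛⬛🟩🟫🟩⬜🟩🟩🟩🟩
⬛⬛⬛⬛⬛🟩🟫🟫🟦🟦⬜⬜🟩
⬛⬛⬛⬛⬛🟦🟩🟫🟩🟦❓❓❓
⬛⬛⬛⬛⬛🟫🔴🟫🟩⬜❓❓❓
⬛⬛⬛⬛⬛⬛🟫⬜🟩🟩❓❓❓
⬛⬛⬛⬛⬛🟩🟦⬜🟦🟩❓❓❓
⬛⬛⬛⬛⬛❓❓❓❓❓❓❓❓
⬛⬛⬛⬛⬛❓❓❓❓❓❓❓❓
⬛⬛⬛⬛⬛❓❓❓❓❓❓❓❓
⬛⬛⬛⬛⬛❓❓❓❓❓❓❓❓

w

⬛⬛⬛⬛⬛⬛🟦⬜🟩🟩🟫⬛🟫
⬛⬛⬛⬛⬛⬛🟩🟩🟩🟫🟩⬜🟩
⬛⬛⬛⬛⬛⬛🟩🟫🟫🟫⬜🟩🟦
⬛⬛⬛⬛⬛⬛🟩🟫🟩⬜🟩🟩🟩
⬛⬛⬛⬛⬛⬛🟩🟫🟫🟦🟦⬜⬜
⬛⬛⬛⬛⬛⬛🟦🟩🟫🟩🟦❓❓
⬛⬛⬛⬛⬛⬛🔴🟩🟫🟩⬜❓❓
⬛⬛⬛⬛⬛⬛⬛🟫⬜🟩🟩❓❓
⬛⬛⬛⬛⬛⬛🟩🟦⬜🟦🟩❓❓
⬛⬛⬛⬛⬛⬛❓❓❓❓❓❓❓
⬛⬛⬛⬛⬛⬛❓❓❓❓❓❓❓
⬛⬛⬛⬛⬛⬛❓❓❓❓❓❓❓
⬛⬛⬛⬛⬛⬛❓❓❓❓❓❓❓

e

⬛⬛⬛⬛⬛🟦⬜🟩🟩🟫⬛🟫🟦
⬛⬛⬛⬛⬛🟩🟩🟩🟫🟩⬜🟩🟫
⬛⬛⬛⬛⬛🟩🟫🟫🟫⬜🟩🟦🟫
⬛⬛⬛⬛⬛🟩🟫🟩⬜🟩🟩🟩🟩
⬛⬛⬛⬛⬛🟩🟫🟫🟦🟦⬜⬜🟩
⬛⬛⬛⬛⬛🟦🟩🟫🟩🟦❓❓❓
⬛⬛⬛⬛⬛🟫🔴🟫🟩⬜❓❓❓
⬛⬛⬛⬛⬛⬛🟫⬜🟩🟩❓❓❓
⬛⬛⬛⬛⬛🟩🟦⬜🟦🟩❓❓❓
⬛⬛⬛⬛⬛❓❓❓❓❓❓❓❓
⬛⬛⬛⬛⬛❓❓❓❓❓❓❓❓
⬛⬛⬛⬛⬛❓❓❓❓❓❓❓❓
⬛⬛⬛⬛⬛❓❓❓❓❓❓❓❓

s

⬛⬛⬛⬛⬛🟩🟩🟩🟫🟩⬜🟩🟫
⬛⬛⬛⬛⬛🟩🟫🟫🟫⬜🟩🟦🟫
⬛⬛⬛⬛⬛🟩🟫🟩⬜🟩🟩🟩🟩
⬛⬛⬛⬛⬛🟩🟫🟫🟦🟦⬜⬜🟩
⬛⬛⬛⬛⬛🟦🟩🟫🟩🟦❓❓❓
⬛⬛⬛⬛⬛🟫🟩🟫🟩⬜❓❓❓
⬛⬛⬛⬛⬛⬛🔴⬜🟩🟩❓❓❓
⬛⬛⬛⬛⬛🟩🟦⬜🟦🟩❓❓❓
⬛⬛⬛⬛⬛🟩🟩🟩🟦❓❓❓❓
⬛⬛⬛⬛⬛❓❓❓❓❓❓❓❓
⬛⬛⬛⬛⬛❓❓❓❓❓❓❓❓
⬛⬛⬛⬛⬛❓❓❓❓❓❓❓❓
⬛⬛⬛⬛⬛❓❓❓❓❓❓❓❓

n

⬛⬛⬛⬛⬛🟦⬜🟩🟩🟫⬛🟫🟦
⬛⬛⬛⬛⬛🟩🟩🟩🟫🟩⬜🟩🟫
⬛⬛⬛⬛⬛🟩🟫🟫🟫⬜🟩🟦🟫
⬛⬛⬛⬛⬛🟩🟫🟩⬜🟩🟩🟩🟩
⬛⬛⬛⬛⬛🟩🟫🟫🟦🟦⬜⬜🟩
⬛⬛⬛⬛⬛🟦🟩🟫🟩🟦❓❓❓
⬛⬛⬛⬛⬛🟫🔴🟫🟩⬜❓❓❓
⬛⬛⬛⬛⬛⬛🟫⬜🟩🟩❓❓❓
⬛⬛⬛⬛⬛🟩🟦⬜🟦🟩❓❓❓
⬛⬛⬛⬛⬛🟩🟩🟩🟦❓❓❓❓
⬛⬛⬛⬛⬛❓❓❓❓❓❓❓❓
⬛⬛⬛⬛⬛❓❓❓❓❓❓❓❓
⬛⬛⬛⬛⬛❓❓❓❓❓❓❓❓

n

⬛⬛⬛⬛⬛❓❓❓❓❓❓❓❓
⬛⬛⬛⬛⬛🟦⬜🟩🟩🟫⬛🟫🟦
⬛⬛⬛⬛⬛🟩🟩🟩🟫🟩⬜🟩🟫
⬛⬛⬛⬛⬛🟩🟫🟫🟫⬜🟩🟦🟫
⬛⬛⬛⬛⬛🟩🟫🟩⬜🟩🟩🟩🟩
⬛⬛⬛⬛⬛🟩🟫🟫🟦🟦⬜⬜🟩
⬛⬛⬛⬛⬛🟦🔴🟫🟩🟦❓❓❓
⬛⬛⬛⬛⬛🟫🟩🟫🟩⬜❓❓❓
⬛⬛⬛⬛⬛⬛🟫⬜🟩🟩❓❓❓
⬛⬛⬛⬛⬛🟩🟦⬜🟦🟩❓❓❓
⬛⬛⬛⬛⬛🟩🟩🟩🟦❓❓❓❓
⬛⬛⬛⬛⬛❓❓❓❓❓❓❓❓
⬛⬛⬛⬛⬛❓❓❓❓❓❓❓❓

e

⬛⬛⬛⬛❓❓❓❓❓❓❓❓❓
⬛⬛⬛⬛🟦⬜🟩🟩🟫⬛🟫🟦❓
⬛⬛⬛⬛🟩🟩🟩🟫🟩⬜🟩🟫❓
⬛⬛⬛⬛🟩🟫🟫🟫⬜🟩🟦🟫❓
⬛⬛⬛⬛🟩🟫🟩⬜🟩🟩🟩🟩❓
⬛⬛⬛⬛🟩🟫🟫🟦🟦⬜⬜🟩❓
⬛⬛⬛⬛🟦🟩🔴🟩🟦❓❓❓❓
⬛⬛⬛⬛🟫🟩🟫🟩⬜❓❓❓❓
⬛⬛⬛⬛⬛🟫⬜🟩🟩❓❓❓❓
⬛⬛⬛⬛🟩🟦⬜🟦🟩❓❓❓❓
⬛⬛⬛⬛🟩🟩🟩🟦❓❓❓❓❓
⬛⬛⬛⬛❓❓❓❓❓❓❓❓❓
⬛⬛⬛⬛❓❓❓❓❓❓❓❓❓

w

⬛⬛⬛⬛⬛❓❓❓❓❓❓❓❓
⬛⬛⬛⬛⬛🟦⬜🟩🟩🟫⬛🟫🟦
⬛⬛⬛⬛⬛🟩🟩🟩🟫🟩⬜🟩🟫
⬛⬛⬛⬛⬛🟩🟫🟫🟫⬜🟩🟦🟫
⬛⬛⬛⬛⬛🟩🟫🟩⬜🟩🟩🟩🟩
⬛⬛⬛⬛⬛🟩🟫🟫🟦🟦⬜⬜🟩
⬛⬛⬛⬛⬛🟦🔴🟫🟩🟦❓❓❓
⬛⬛⬛⬛⬛🟫🟩🟫🟩⬜❓❓❓
⬛⬛⬛⬛⬛⬛🟫⬜🟩🟩❓❓❓
⬛⬛⬛⬛⬛🟩🟦⬜🟦🟩❓❓❓
⬛⬛⬛⬛⬛🟩🟩🟩🟦❓❓❓❓
⬛⬛⬛⬛⬛❓❓❓❓❓❓❓❓
⬛⬛⬛⬛⬛❓❓❓❓❓❓❓❓

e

⬛⬛⬛⬛❓❓❓❓❓❓❓❓❓
⬛⬛⬛⬛🟦⬜🟩🟩🟫⬛🟫🟦❓
⬛⬛⬛⬛🟩🟩🟩🟫🟩⬜🟩🟫❓
⬛⬛⬛⬛🟩🟫🟫🟫⬜🟩🟦🟫❓
⬛⬛⬛⬛🟩🟫🟩⬜🟩🟩🟩🟩❓
⬛⬛⬛⬛🟩🟫🟫🟦🟦⬜⬜🟩❓
⬛⬛⬛⬛🟦🟩🔴🟩🟦❓❓❓❓
⬛⬛⬛⬛🟫🟩🟫🟩⬜❓❓❓❓
⬛⬛⬛⬛⬛🟫⬜🟩🟩❓❓❓❓
⬛⬛⬛⬛🟩🟦⬜🟦🟩❓❓❓❓
⬛⬛⬛⬛🟩🟩🟩🟦❓❓❓❓❓
⬛⬛⬛⬛❓❓❓❓❓❓❓❓❓
⬛⬛⬛⬛❓❓❓❓❓❓❓❓❓

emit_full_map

🟦⬜🟩🟩🟫⬛🟫🟦
🟩🟩🟩🟫🟩⬜🟩🟫
🟩🟫🟫🟫⬜🟩🟦🟫
🟩🟫🟩⬜🟩🟩🟩🟩
🟩🟫🟫🟦🟦⬜⬜🟩
🟦🟩🔴🟩🟦❓❓❓
🟫🟩🟫🟩⬜❓❓❓
⬛🟫⬜🟩🟩❓❓❓
🟩🟦⬜🟦🟩❓❓❓
🟩🟩🟩🟦❓❓❓❓


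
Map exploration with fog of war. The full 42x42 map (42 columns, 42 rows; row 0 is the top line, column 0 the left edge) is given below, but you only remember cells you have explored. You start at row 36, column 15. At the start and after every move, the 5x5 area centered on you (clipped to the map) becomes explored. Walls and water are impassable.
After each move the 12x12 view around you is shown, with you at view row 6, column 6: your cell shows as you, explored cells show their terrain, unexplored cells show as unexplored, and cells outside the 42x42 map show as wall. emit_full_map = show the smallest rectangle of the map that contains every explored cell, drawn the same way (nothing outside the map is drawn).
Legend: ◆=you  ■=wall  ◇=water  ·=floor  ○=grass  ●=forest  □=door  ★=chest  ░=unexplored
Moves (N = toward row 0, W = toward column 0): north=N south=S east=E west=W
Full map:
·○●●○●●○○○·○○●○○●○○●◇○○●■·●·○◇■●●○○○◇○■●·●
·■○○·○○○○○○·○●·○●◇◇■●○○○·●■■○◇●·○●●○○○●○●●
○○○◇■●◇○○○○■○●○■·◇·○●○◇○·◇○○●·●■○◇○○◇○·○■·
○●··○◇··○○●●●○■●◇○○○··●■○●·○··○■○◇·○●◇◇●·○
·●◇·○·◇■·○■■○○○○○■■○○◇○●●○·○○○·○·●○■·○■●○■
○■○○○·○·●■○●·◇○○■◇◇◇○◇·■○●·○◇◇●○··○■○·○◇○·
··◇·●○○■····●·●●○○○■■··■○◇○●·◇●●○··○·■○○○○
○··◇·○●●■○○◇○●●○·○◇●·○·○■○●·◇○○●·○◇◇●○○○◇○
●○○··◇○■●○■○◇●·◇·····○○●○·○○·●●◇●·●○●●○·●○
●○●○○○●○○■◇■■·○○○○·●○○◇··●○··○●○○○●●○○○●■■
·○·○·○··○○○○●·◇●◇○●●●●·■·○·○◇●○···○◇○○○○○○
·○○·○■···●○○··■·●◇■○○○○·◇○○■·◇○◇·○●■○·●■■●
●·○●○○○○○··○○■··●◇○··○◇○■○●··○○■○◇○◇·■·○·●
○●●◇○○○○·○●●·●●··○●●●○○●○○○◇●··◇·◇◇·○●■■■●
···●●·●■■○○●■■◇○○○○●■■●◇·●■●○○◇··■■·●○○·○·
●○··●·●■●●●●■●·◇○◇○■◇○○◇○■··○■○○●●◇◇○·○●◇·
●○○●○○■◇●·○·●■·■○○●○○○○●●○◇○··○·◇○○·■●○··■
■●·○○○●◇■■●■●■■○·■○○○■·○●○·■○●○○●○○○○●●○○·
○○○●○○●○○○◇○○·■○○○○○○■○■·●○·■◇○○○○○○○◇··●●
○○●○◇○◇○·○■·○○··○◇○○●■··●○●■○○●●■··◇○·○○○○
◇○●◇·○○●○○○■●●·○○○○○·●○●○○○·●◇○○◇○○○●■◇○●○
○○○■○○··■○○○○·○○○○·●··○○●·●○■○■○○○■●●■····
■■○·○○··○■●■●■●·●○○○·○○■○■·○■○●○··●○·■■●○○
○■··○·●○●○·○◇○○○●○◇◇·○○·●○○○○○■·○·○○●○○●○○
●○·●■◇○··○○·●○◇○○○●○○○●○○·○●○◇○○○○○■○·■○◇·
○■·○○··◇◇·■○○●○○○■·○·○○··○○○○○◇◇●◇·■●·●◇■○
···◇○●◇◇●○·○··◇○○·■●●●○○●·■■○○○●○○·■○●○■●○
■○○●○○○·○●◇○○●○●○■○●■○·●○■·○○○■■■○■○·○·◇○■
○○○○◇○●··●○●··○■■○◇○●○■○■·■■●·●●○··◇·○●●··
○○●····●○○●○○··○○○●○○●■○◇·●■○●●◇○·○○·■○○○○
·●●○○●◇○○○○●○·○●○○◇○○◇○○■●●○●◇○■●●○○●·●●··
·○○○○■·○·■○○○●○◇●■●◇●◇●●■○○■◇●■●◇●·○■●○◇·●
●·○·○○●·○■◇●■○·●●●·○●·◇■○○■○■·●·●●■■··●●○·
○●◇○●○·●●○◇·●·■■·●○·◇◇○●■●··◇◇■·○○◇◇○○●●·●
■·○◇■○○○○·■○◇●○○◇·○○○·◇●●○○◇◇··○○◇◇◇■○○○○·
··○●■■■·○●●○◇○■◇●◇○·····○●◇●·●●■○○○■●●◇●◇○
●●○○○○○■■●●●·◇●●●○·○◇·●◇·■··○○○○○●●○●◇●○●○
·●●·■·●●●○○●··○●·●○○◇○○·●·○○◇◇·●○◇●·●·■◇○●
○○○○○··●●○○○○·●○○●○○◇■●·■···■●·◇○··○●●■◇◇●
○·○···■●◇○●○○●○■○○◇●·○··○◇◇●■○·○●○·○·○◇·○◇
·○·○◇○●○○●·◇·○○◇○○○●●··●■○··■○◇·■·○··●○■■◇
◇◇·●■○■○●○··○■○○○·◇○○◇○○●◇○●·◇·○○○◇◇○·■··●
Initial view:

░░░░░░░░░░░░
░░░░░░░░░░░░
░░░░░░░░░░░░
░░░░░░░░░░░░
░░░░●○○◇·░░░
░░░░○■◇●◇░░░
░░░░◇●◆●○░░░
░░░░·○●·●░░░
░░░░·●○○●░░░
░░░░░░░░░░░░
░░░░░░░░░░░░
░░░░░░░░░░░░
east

░░░░░░░░░░░░
░░░░░░░░░░░░
░░░░░░░░░░░░
░░░░░░░░░░░░
░░░●○○◇·○░░░
░░░○■◇●◇○░░░
░░░◇●●◆○·░░░
░░░·○●·●○░░░
░░░·●○○●○░░░
░░░░░░░░░░░░
░░░░░░░░░░░░
░░░░░░░░░░░░

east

░░░░░░░░░░░░
░░░░░░░░░░░░
░░░░░░░░░░░░
░░░░░░░░░░░░
░░●○○◇·○○░░░
░░○■◇●◇○·░░░
░░◇●●●◆·○░░░
░░·○●·●○○░░░
░░·●○○●○○░░░
░░░░░░░░░░░░
░░░░░░░░░░░░
░░░░░░░░░░░░

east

░░░░░░░░░░░░
░░░░░░░░░░░░
░░░░░░░░░░░░
░░░░░░░░░░░░
░●○○◇·○○○░░░
░○■◇●◇○··░░░
░◇●●●○◆○◇░░░
░·○●·●○○◇░░░
░·●○○●○○◇░░░
░░░░░░░░░░░░
░░░░░░░░░░░░
░░░░░░░░░░░░

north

░░░░░░░░░░░░
░░░░░░░░░░░░
░░░░░░░░░░░░
░░░░░░░░░░░░
░░░░·●○·◇░░░
░●○○◇·○○○░░░
░○■◇●◇◆··░░░
░◇●●●○·○◇░░░
░·○●·●○○◇░░░
░·●○○●○○◇░░░
░░░░░░░░░░░░
░░░░░░░░░░░░

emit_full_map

░░░·●○·◇
●○○◇·○○○
○■◇●◇◆··
◇●●●○·○◇
·○●·●○○◇
·●○○●○○◇

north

░░░░░░░░░░░░
░░░░░░░░░░░░
░░░░░░░░░░░░
░░░░░░░░░░░░
░░░░●●·○●░░░
░░░░·●○·◇░░░
░●○○◇·◆○○░░░
░○■◇●◇○··░░░
░◇●●●○·○◇░░░
░·○●·●○○◇░░░
░·●○○●○○◇░░░
░░░░░░░░░░░░

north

░░░░░░░░░░░░
░░░░░░░░░░░░
░░░░░░░░░░░░
░░░░░░░░░░░░
░░░░●■●◇●░░░
░░░░●●·○●░░░
░░░░·●◆·◇░░░
░●○○◇·○○○░░░
░○■◇●◇○··░░░
░◇●●●○·○◇░░░
░·○●·●○○◇░░░
░·●○○●○○◇░░░

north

░░░░░░░░░░░░
░░░░░░░░░░░░
░░░░░░░░░░░░
░░░░░░░░░░░░
░░░░○○◇○○░░░
░░░░●■●◇●░░░
░░░░●●◆○●░░░
░░░░·●○·◇░░░
░●○○◇·○○○░░░
░○■◇●◇○··░░░
░◇●●●○·○◇░░░
░·○●·●○○◇░░░

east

░░░░░░░░░░░░
░░░░░░░░░░░░
░░░░░░░░░░░░
░░░░░░░░░░░░
░░░○○◇○○◇░░░
░░░●■●◇●◇░░░
░░░●●·◆●·░░░
░░░·●○·◇◇░░░
●○○◇·○○○·░░░
○■◇●◇○··░░░░
◇●●●○·○◇░░░░
·○●·●○○◇░░░░

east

░░░░░░░░░░░░
░░░░░░░░░░░░
░░░░░░░░░░░░
░░░░░░░░░░░░
░░○○◇○○◇○░░░
░░●■●◇●◇●░░░
░░●●·○◆·◇░░░
░░·●○·◇◇○░░░
○○◇·○○○·◇░░░
■◇●◇○··░░░░░
●●●○·○◇░░░░░
○●·●○○◇░░░░░

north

░░░░░░░░░░░░
░░░░░░░░░░░░
░░░░░░░░░░░░
░░░░░░░░░░░░
░░░░●○○●■░░░
░░○○◇○○◇○░░░
░░●■●◇◆◇●░░░
░░●●·○●·◇░░░
░░·●○·◇◇○░░░
○○◇·○○○·◇░░░
■◇●◇○··░░░░░
●●●○·○◇░░░░░

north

░░░░░░░░░░░░
░░░░░░░░░░░░
░░░░░░░░░░░░
░░░░░░░░░░░░
░░░░◇○●○■░░░
░░░░●○○●■░░░
░░○○◇○◆◇○░░░
░░●■●◇●◇●░░░
░░●●·○●·◇░░░
░░·●○·◇◇○░░░
○○◇·○○○·◇░░░
■◇●◇○··░░░░░

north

░░░░░░░░░░░░
░░░░░░░░░░░░
░░░░░░░░░░░░
░░░░░░░░░░░░
░░░░○●■○·░░░
░░░░◇○●○■░░░
░░░░●○◆●■░░░
░░○○◇○○◇○░░░
░░●■●◇●◇●░░░
░░●●·○●·◇░░░
░░·●○·◇◇○░░░
○○◇·○○○·◇░░░

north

░░░░░░░░░░░░
░░░░░░░░░░░░
░░░░░░░░░░░░
░░░░░░░░░░░░
░░░░■●●●○░░░
░░░░○●■○·░░░
░░░░◇○◆○■░░░
░░░░●○○●■░░░
░░○○◇○○◇○░░░
░░●■●◇●◇●░░░
░░●●·○●·◇░░░
░░·●○·◇◇○░░░

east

░░░░░░░░░░░░
░░░░░░░░░░░░
░░░░░░░░░░░░
░░░░░░░░░░░░
░░░■●●●○○░░░
░░░○●■○·●░░░
░░░◇○●◆■○░░░
░░░●○○●■○░░░
░○○◇○○◇○○░░░
░●■●◇●◇●░░░░
░●●·○●·◇░░░░
░·●○·◇◇○░░░░

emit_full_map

░░░░░■●●●○○
░░░░░○●■○·●
░░░░░◇○●◆■○
░░░░░●○○●■○
░░░○○◇○○◇○○
░░░●■●◇●◇●░
░░░●●·○●·◇░
░░░·●○·◇◇○░
●○○◇·○○○·◇░
○■◇●◇○··░░░
◇●●●○·○◇░░░
·○●·●○○◇░░░
·●○○●○○◇░░░

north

░░░░░░░░░░░░
░░░░░░░░░░░░
░░░░░░░░░░░░
░░░░░░░░░░░░
░░░░○·○○·░░░
░░░■●●●○○░░░
░░░○●■◆·●░░░
░░░◇○●○■○░░░
░░░●○○●■○░░░
░○○◇○○◇○○░░░
░●■●◇●◇●░░░░
░●●·○●·◇░░░░

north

░░░░░░░░░░░░
░░░░░░░░░░░░
░░░░░░░░░░░░
░░░░░░░░░░░░
░░░░○○○●○░░░
░░░░○·○○·░░░
░░░■●●◆○○░░░
░░░○●■○·●░░░
░░░◇○●○■○░░░
░░░●○○●■○░░░
░○○◇○○◇○○░░░
░●■●◇●◇●░░░░

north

░░░░░░░░░░░░
░░░░░░░░░░░░
░░░░░░░░░░░░
░░░░░░░░░░░░
░░░░◇·○○·░░░
░░░░○○○●○░░░
░░░░○·◆○·░░░
░░░■●●●○○░░░
░░░○●■○·●░░░
░░░◇○●○■○░░░
░░░●○○●■○░░░
░○○◇○○◇○○░░░

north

░░░░░░░░░░░░
░░░░░░░░░░░░
░░░░░░░░░░░░
░░░░░░░░░░░░
░░░░○·○○■░░░
░░░░◇·○○·░░░
░░░░○○◆●○░░░
░░░░○·○○·░░░
░░░■●●●○○░░░
░░░○●■○·●░░░
░░░◇○●○■○░░░
░░░●○○●■○░░░

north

░░░░░░░░░░░░
░░░░░░░░░░░░
░░░░░░░░░░░░
░░░░░░░░░░░░
░░░░●··○○░░░
░░░░○·○○■░░░
░░░░◇·◆○·░░░
░░░░○○○●○░░░
░░░░○·○○·░░░
░░░■●●●○○░░░
░░░○●■○·●░░░
░░░◇○●○■○░░░

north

░░░░░░░░░░░░
░░░░░░░░░░░░
░░░░░░░░░░░░
░░░░░░░░░░░░
░░░░○·●○●░░░
░░░░●··○○░░░
░░░░○·◆○■░░░
░░░░◇·○○·░░░
░░░░○○○●○░░░
░░░░○·○○·░░░
░░░■●●●○○░░░
░░░○●■○·●░░░

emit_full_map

░░░░░░○·●○●
░░░░░░●··○○
░░░░░░○·◆○■
░░░░░░◇·○○·
░░░░░░○○○●○
░░░░░░○·○○·
░░░░░■●●●○○
░░░░░○●■○·●
░░░░░◇○●○■○
░░░░░●○○●■○
░░░○○◇○○◇○○
░░░●■●◇●◇●░
░░░●●·○●·◇░
░░░·●○·◇◇○░
●○○◇·○○○·◇░
○■◇●◇○··░░░
◇●●●○·○◇░░░
·○●·●○○◇░░░
·●○○●○○◇░░░
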